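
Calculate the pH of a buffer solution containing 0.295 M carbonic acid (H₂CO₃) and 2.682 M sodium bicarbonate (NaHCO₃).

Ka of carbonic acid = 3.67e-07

pKa = -log(3.67e-07) = 6.44. pH = pKa + log([A⁻]/[HA]) = 6.44 + log(2.682/0.295)

pH = 7.39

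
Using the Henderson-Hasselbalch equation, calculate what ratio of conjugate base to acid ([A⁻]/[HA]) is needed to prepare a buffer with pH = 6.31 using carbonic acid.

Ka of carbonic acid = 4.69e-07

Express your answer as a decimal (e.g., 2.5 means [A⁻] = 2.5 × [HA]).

pKa = -log(4.69e-07) = 6.3288. pH = pKa + log([A⁻]/[HA]), so log([A⁻]/[HA]) = pH − pKa = 6.31 − 6.3288 = -0.0188. [A⁻]/[HA] = 10^(-0.0188) = 0.958

[A⁻]/[HA] = 0.958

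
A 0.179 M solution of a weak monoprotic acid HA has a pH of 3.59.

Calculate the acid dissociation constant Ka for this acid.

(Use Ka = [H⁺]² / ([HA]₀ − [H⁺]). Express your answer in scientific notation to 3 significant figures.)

[H⁺] = 10^(−pH) = 10^(−3.59) = 2.570e-04 M. For HA ⇌ H⁺ + A⁻, Ka = [H⁺][A⁻]/[HA] = [H⁺]² / ([HA]₀ − [H⁺]) = (2.570e-04)² / (0.179 − 2.570e-04) = 3.70e-07.

K_a = 3.70e-07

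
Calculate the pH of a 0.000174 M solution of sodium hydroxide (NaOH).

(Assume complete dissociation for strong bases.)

[OH⁻] = 0.000174 M for strong base. pOH = -log[OH⁻] = 3.76, pH = 14 - pOH

pH = 10.24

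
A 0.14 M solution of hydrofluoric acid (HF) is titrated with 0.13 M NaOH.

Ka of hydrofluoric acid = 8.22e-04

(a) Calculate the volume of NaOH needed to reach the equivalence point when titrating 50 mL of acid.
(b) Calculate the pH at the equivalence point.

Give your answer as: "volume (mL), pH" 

moles acid = 0.14 × 50/1000 = 0.007 mol; V_base = moles/0.13 × 1000 = 53.8 mL. At equivalence only the conjugate base is present: [A⁻] = 0.007/0.104 = 6.7407e-02 M. Kb = Kw/Ka = 1.22e-11; [OH⁻] = √(Kb × [A⁻]) = 9.0556e-07; pOH = 6.04; pH = 14 - pOH = 7.96.

V = 53.8 mL, pH = 7.96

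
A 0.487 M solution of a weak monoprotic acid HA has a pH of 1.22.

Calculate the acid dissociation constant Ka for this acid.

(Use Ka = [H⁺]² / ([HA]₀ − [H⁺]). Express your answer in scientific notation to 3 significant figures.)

[H⁺] = 10^(−pH) = 10^(−1.22) = 6.026e-02 M. For HA ⇌ H⁺ + A⁻, Ka = [H⁺][A⁻]/[HA] = [H⁺]² / ([HA]₀ − [H⁺]) = (6.026e-02)² / (0.487 − 6.026e-02) = 8.51e-03.

K_a = 8.51e-03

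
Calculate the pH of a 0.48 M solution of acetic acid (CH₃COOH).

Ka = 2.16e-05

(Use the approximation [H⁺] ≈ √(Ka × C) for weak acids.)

[H⁺] = √(Ka × C) = √(2.16e-05 × 0.48) = 3.2199e-03. pH = -log(3.2199e-03)

pH = 2.49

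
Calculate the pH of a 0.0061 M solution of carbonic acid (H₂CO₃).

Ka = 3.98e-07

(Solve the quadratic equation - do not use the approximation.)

x² + Ka×x - Ka×C = 0. Using quadratic formula: [H⁺] = 4.9074e-05

pH = 4.31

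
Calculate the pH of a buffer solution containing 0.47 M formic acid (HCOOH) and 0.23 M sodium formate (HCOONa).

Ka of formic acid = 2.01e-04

pKa = -log(2.01e-04) = 3.70. pH = pKa + log([A⁻]/[HA]) = 3.70 + log(0.23/0.47)

pH = 3.39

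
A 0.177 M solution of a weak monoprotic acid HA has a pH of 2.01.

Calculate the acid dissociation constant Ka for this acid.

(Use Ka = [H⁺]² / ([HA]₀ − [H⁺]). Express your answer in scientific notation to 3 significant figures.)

[H⁺] = 10^(−pH) = 10^(−2.01) = 9.772e-03 M. For HA ⇌ H⁺ + A⁻, Ka = [H⁺][A⁻]/[HA] = [H⁺]² / ([HA]₀ − [H⁺]) = (9.772e-03)² / (0.177 − 9.772e-03) = 5.71e-04.

K_a = 5.71e-04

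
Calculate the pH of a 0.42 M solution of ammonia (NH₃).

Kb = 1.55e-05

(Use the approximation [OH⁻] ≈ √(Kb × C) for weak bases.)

[OH⁻] = √(Kb × C) = √(1.55e-05 × 0.42) = 2.5515e-03. pOH = 2.59, pH = 14 - pOH

pH = 11.41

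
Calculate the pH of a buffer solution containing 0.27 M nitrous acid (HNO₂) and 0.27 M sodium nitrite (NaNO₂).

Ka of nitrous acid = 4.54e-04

pKa = -log(4.54e-04) = 3.34. pH = pKa + log([A⁻]/[HA]) = 3.34 + log(0.27/0.27)

pH = 3.34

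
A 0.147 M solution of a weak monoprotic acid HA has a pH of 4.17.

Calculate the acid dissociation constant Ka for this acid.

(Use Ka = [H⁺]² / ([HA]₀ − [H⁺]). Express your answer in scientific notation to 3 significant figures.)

[H⁺] = 10^(−pH) = 10^(−4.17) = 6.761e-05 M. For HA ⇌ H⁺ + A⁻, Ka = [H⁺][A⁻]/[HA] = [H⁺]² / ([HA]₀ − [H⁺]) = (6.761e-05)² / (0.147 − 6.761e-05) = 3.11e-08.

K_a = 3.11e-08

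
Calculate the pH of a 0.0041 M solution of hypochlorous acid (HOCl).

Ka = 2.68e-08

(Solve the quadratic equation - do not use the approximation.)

x² + Ka×x - Ka×C = 0. Using quadratic formula: [H⁺] = 1.0469e-05

pH = 4.98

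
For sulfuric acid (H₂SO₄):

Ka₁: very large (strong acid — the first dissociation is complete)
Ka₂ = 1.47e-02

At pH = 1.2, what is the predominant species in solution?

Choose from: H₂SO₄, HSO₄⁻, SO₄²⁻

The first dissociation is complete, so H₂SO₄ itself is never the predominant species in water; pKa₂ = -log(1.47e-02) = 1.83. For a polyprotic acid the predominant species crosses at each pKa: below pKa_n the protonated form dominates, above it the deprotonated form does. At pH = 1.2, the predominant species is HSO₄⁻.

HSO₄⁻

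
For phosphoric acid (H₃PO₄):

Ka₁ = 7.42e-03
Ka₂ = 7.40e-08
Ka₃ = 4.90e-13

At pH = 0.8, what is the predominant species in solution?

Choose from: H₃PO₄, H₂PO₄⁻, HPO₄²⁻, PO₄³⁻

pKa₁ = 2.13, pKa₂ = 7.13, pKa₃ = 12.31. For a polyprotic acid the predominant species crosses at each pKa: below pKa_n the protonated form dominates, above it the deprotonated form does. At pH = 0.8, the predominant species is H₃PO₄.

H₃PO₄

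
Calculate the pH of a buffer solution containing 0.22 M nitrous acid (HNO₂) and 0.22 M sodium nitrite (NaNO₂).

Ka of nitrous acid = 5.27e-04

pKa = -log(5.27e-04) = 3.28. pH = pKa + log([A⁻]/[HA]) = 3.28 + log(0.22/0.22)

pH = 3.28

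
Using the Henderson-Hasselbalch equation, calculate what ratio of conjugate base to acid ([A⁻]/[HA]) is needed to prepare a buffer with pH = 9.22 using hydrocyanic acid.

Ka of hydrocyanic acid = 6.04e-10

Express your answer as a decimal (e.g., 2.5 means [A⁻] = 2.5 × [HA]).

pKa = -log(6.04e-10) = 9.2190. pH = pKa + log([A⁻]/[HA]), so log([A⁻]/[HA]) = pH − pKa = 9.22 − 9.2190 = 0.0010. [A⁻]/[HA] = 10^(0.0010) = 1.00

[A⁻]/[HA] = 1.00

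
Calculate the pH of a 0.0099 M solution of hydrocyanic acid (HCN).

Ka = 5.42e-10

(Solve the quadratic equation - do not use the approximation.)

x² + Ka×x - Ka×C = 0. Using quadratic formula: [H⁺] = 2.3161e-06

pH = 5.64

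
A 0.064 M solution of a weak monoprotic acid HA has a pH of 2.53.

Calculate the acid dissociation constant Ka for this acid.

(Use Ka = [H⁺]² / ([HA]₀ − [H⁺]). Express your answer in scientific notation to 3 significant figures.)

[H⁺] = 10^(−pH) = 10^(−2.53) = 2.951e-03 M. For HA ⇌ H⁺ + A⁻, Ka = [H⁺][A⁻]/[HA] = [H⁺]² / ([HA]₀ − [H⁺]) = (2.951e-03)² / (0.064 − 2.951e-03) = 1.43e-04.

K_a = 1.43e-04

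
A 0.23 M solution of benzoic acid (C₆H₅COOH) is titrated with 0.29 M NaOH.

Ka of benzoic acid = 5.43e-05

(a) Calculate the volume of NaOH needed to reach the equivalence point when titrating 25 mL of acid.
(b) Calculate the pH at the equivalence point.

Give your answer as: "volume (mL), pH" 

moles acid = 0.23 × 25/1000 = 0.00575 mol; V_base = moles/0.29 × 1000 = 19.8 mL. At equivalence only the conjugate base is present: [A⁻] = 0.00575/0.045 = 1.2827e-01 M. Kb = Kw/Ka = 1.84e-10; [OH⁻] = √(Kb × [A⁻]) = 4.8603e-06; pOH = 5.31; pH = 14 - pOH = 8.69.

V = 19.8 mL, pH = 8.69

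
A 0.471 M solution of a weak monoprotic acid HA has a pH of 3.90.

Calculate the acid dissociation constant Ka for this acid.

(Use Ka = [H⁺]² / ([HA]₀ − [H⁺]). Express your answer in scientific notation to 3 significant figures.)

[H⁺] = 10^(−pH) = 10^(−3.90) = 1.259e-04 M. For HA ⇌ H⁺ + A⁻, Ka = [H⁺][A⁻]/[HA] = [H⁺]² / ([HA]₀ − [H⁺]) = (1.259e-04)² / (0.471 − 1.259e-04) = 3.37e-08.

K_a = 3.37e-08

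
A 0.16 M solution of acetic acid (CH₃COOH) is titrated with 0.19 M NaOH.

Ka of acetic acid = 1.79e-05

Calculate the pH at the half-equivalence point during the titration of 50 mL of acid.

At half-equivalence [HA] = [A⁻], so Henderson-Hasselbalch gives pH = pKa = -log(1.79e-05) = 4.75.

pH = pKa = 4.75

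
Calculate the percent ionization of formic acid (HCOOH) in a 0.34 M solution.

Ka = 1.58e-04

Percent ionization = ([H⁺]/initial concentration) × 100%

Using Ka equilibrium: x² + Ka×x - Ka×C = 0. Solving: [H⁺] = 7.2508e-03. Percent = (7.2508e-03/0.34) × 100

Percent ionization = 2.13%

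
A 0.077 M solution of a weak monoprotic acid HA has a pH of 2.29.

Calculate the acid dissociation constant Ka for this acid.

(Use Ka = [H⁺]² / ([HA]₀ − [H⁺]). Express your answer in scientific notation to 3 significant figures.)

[H⁺] = 10^(−pH) = 10^(−2.29) = 5.129e-03 M. For HA ⇌ H⁺ + A⁻, Ka = [H⁺][A⁻]/[HA] = [H⁺]² / ([HA]₀ − [H⁺]) = (5.129e-03)² / (0.077 − 5.129e-03) = 3.66e-04.

K_a = 3.66e-04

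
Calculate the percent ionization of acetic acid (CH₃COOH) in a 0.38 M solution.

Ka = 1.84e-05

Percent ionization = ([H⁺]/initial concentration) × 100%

Using Ka equilibrium: x² + Ka×x - Ka×C = 0. Solving: [H⁺] = 2.6351e-03. Percent = (2.6351e-03/0.38) × 100

Percent ionization = 0.693%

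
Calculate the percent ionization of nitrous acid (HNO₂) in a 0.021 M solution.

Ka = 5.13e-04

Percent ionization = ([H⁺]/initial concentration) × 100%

Using Ka equilibrium: x² + Ka×x - Ka×C = 0. Solving: [H⁺] = 3.0357e-03. Percent = (3.0357e-03/0.021) × 100

Percent ionization = 14.5%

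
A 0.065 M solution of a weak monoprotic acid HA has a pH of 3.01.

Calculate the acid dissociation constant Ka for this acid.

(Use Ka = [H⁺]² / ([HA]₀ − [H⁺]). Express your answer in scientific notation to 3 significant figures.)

[H⁺] = 10^(−pH) = 10^(−3.01) = 9.772e-04 M. For HA ⇌ H⁺ + A⁻, Ka = [H⁺][A⁻]/[HA] = [H⁺]² / ([HA]₀ − [H⁺]) = (9.772e-04)² / (0.065 − 9.772e-04) = 1.49e-05.

K_a = 1.49e-05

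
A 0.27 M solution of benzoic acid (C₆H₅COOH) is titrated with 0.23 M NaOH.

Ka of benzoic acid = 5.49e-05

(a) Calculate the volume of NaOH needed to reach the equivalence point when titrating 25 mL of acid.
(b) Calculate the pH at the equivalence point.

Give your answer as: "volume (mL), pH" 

moles acid = 0.27 × 25/1000 = 0.00675 mol; V_base = moles/0.23 × 1000 = 29.3 mL. At equivalence only the conjugate base is present: [A⁻] = 0.00675/0.054 = 1.2420e-01 M. Kb = Kw/Ka = 1.82e-10; [OH⁻] = √(Kb × [A⁻]) = 4.7564e-06; pOH = 5.32; pH = 14 - pOH = 8.68.

V = 29.3 mL, pH = 8.68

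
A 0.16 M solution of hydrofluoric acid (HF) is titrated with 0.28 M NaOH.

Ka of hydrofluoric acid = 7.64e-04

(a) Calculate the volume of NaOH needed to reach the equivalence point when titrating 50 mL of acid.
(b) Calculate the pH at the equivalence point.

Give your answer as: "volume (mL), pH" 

moles acid = 0.16 × 50/1000 = 0.008 mol; V_base = moles/0.28 × 1000 = 28.6 mL. At equivalence only the conjugate base is present: [A⁻] = 0.008/0.079 = 1.0182e-01 M. Kb = Kw/Ka = 1.31e-11; [OH⁻] = √(Kb × [A⁻]) = 1.1544e-06; pOH = 5.94; pH = 14 - pOH = 8.06.

V = 28.6 mL, pH = 8.06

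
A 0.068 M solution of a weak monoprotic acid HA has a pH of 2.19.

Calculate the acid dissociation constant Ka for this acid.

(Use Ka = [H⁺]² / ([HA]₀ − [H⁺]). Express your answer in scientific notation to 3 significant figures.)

[H⁺] = 10^(−pH) = 10^(−2.19) = 6.457e-03 M. For HA ⇌ H⁺ + A⁻, Ka = [H⁺][A⁻]/[HA] = [H⁺]² / ([HA]₀ − [H⁺]) = (6.457e-03)² / (0.068 − 6.457e-03) = 6.77e-04.

K_a = 6.77e-04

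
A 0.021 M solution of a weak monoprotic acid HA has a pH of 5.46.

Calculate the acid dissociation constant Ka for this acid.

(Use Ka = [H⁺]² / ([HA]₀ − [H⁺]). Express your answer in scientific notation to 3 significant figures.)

[H⁺] = 10^(−pH) = 10^(−5.46) = 3.467e-06 M. For HA ⇌ H⁺ + A⁻, Ka = [H⁺][A⁻]/[HA] = [H⁺]² / ([HA]₀ − [H⁺]) = (3.467e-06)² / (0.021 − 3.467e-06) = 5.73e-10.

K_a = 5.73e-10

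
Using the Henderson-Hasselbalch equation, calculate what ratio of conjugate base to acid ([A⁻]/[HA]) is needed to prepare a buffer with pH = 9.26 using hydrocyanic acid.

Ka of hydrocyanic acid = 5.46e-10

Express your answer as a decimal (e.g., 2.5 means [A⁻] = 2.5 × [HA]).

pKa = -log(5.46e-10) = 9.2628. pH = pKa + log([A⁻]/[HA]), so log([A⁻]/[HA]) = pH − pKa = 9.26 − 9.2628 = -0.0028. [A⁻]/[HA] = 10^(-0.0028) = 0.994

[A⁻]/[HA] = 0.994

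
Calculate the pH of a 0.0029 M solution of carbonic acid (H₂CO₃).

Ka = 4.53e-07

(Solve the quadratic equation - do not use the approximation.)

x² + Ka×x - Ka×C = 0. Using quadratic formula: [H⁺] = 3.6019e-05

pH = 4.44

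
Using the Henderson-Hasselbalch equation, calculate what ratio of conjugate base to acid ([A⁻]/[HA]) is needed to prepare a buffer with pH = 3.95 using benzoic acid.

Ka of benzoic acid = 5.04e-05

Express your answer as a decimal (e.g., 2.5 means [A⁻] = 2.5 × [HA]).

pKa = -log(5.04e-05) = 4.2976. pH = pKa + log([A⁻]/[HA]), so log([A⁻]/[HA]) = pH − pKa = 3.95 − 4.2976 = -0.3476. [A⁻]/[HA] = 10^(-0.3476) = 0.449

[A⁻]/[HA] = 0.449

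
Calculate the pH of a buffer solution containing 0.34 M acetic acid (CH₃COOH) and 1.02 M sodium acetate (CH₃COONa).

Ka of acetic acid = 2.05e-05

pKa = -log(2.05e-05) = 4.69. pH = pKa + log([A⁻]/[HA]) = 4.69 + log(1.02/0.34)

pH = 5.17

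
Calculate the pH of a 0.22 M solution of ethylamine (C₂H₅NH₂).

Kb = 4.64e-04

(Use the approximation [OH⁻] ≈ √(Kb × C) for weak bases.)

[OH⁻] = √(Kb × C) = √(4.64e-04 × 0.22) = 1.0103e-02. pOH = 2.00, pH = 14 - pOH

pH = 12.00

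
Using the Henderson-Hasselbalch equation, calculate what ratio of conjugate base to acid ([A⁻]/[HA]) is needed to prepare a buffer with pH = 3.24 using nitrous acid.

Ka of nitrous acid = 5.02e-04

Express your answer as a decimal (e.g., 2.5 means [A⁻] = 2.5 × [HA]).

pKa = -log(5.02e-04) = 3.2993. pH = pKa + log([A⁻]/[HA]), so log([A⁻]/[HA]) = pH − pKa = 3.24 − 3.2993 = -0.0593. [A⁻]/[HA] = 10^(-0.0593) = 0.872

[A⁻]/[HA] = 0.872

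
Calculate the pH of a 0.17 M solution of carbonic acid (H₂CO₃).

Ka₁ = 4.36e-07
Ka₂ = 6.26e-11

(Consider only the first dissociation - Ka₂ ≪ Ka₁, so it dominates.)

First dissociation dominates. From Ka₁ = [H⁺][HA⁻]/[H₂A], x² + Ka₁·x − Ka₁·C = 0 with C = 0.17 M and Ka₁ = 4.36e-07. Solving: [H⁺] = (−Ka₁ + √(Ka₁² + 4·Ka₁·C)) / 2 = 2.7203e-04 M. pH = -log(2.7203e-04) = 3.57.

pH = 3.57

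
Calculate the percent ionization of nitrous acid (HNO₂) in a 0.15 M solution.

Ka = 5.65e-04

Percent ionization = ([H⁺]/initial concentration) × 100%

Using Ka equilibrium: x² + Ka×x - Ka×C = 0. Solving: [H⁺] = 8.9278e-03. Percent = (8.9278e-03/0.15) × 100

Percent ionization = 5.95%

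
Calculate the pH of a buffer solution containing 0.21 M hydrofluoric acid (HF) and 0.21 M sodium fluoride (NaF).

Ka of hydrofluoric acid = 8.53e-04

pKa = -log(8.53e-04) = 3.07. pH = pKa + log([A⁻]/[HA]) = 3.07 + log(0.21/0.21)

pH = 3.07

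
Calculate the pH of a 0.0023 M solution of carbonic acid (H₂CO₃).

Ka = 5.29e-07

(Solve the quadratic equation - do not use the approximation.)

x² + Ka×x - Ka×C = 0. Using quadratic formula: [H⁺] = 3.4618e-05

pH = 4.46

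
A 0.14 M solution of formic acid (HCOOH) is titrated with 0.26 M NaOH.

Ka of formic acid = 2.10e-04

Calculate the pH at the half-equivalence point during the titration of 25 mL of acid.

At half-equivalence [HA] = [A⁻], so Henderson-Hasselbalch gives pH = pKa = -log(2.10e-04) = 3.68.

pH = pKa = 3.68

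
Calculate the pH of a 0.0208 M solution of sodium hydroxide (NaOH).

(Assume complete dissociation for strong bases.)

[OH⁻] = 0.0208 M for strong base. pOH = -log[OH⁻] = 1.68, pH = 14 - pOH

pH = 12.32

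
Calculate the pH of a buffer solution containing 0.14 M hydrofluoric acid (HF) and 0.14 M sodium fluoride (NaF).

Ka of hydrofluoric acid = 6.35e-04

pKa = -log(6.35e-04) = 3.20. pH = pKa + log([A⁻]/[HA]) = 3.20 + log(0.14/0.14)

pH = 3.20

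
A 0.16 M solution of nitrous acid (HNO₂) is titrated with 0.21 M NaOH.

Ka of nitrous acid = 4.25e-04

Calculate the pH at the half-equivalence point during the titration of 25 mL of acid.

At half-equivalence [HA] = [A⁻], so Henderson-Hasselbalch gives pH = pKa = -log(4.25e-04) = 3.37.

pH = pKa = 3.37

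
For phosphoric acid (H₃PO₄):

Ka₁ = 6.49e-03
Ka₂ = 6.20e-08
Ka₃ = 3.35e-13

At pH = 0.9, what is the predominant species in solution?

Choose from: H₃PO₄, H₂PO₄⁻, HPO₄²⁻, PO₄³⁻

pKa₁ = 2.19, pKa₂ = 7.21, pKa₃ = 12.47. For a polyprotic acid the predominant species crosses at each pKa: below pKa_n the protonated form dominates, above it the deprotonated form does. At pH = 0.9, the predominant species is H₃PO₄.

H₃PO₄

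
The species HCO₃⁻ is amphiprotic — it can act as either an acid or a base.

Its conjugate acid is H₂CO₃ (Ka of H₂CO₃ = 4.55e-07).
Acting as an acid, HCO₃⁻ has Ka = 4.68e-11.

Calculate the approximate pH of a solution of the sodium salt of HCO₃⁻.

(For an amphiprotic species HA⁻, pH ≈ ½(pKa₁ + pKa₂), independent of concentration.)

pKa₁ = -log(4.55e-07) = 6.34; pKa₂ = -log(4.68e-11) = 10.33. For an amphiprotic species, pH ≈ ½(pKa₁ + pKa₂) = ½(6.34 + 10.33) = 8.34.

pH = 8.34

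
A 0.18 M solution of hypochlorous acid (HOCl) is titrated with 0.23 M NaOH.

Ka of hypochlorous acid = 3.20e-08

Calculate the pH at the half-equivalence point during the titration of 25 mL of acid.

At half-equivalence [HA] = [A⁻], so Henderson-Hasselbalch gives pH = pKa = -log(3.20e-08) = 7.49.

pH = pKa = 7.49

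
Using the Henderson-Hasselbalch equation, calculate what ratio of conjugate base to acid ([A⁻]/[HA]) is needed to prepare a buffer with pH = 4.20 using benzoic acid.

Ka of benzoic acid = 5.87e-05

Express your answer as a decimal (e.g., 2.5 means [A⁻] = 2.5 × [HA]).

pKa = -log(5.87e-05) = 4.2314. pH = pKa + log([A⁻]/[HA]), so log([A⁻]/[HA]) = pH − pKa = 4.20 − 4.2314 = -0.0314. [A⁻]/[HA] = 10^(-0.0314) = 0.930

[A⁻]/[HA] = 0.930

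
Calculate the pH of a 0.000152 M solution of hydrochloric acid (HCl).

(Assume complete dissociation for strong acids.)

[H⁺] = 0.000152 M for strong acid. pH = -log[H⁺] = -log(0.000152)

pH = 3.82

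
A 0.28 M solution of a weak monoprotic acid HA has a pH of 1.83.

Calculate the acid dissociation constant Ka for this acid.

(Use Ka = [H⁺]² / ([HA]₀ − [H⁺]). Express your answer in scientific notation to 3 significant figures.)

[H⁺] = 10^(−pH) = 10^(−1.83) = 1.479e-02 M. For HA ⇌ H⁺ + A⁻, Ka = [H⁺][A⁻]/[HA] = [H⁺]² / ([HA]₀ − [H⁺]) = (1.479e-02)² / (0.28 − 1.479e-02) = 8.25e-04.

K_a = 8.25e-04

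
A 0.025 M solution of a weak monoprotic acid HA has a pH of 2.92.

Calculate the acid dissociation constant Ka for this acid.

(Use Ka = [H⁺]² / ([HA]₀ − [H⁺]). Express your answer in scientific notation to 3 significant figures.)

[H⁺] = 10^(−pH) = 10^(−2.92) = 1.202e-03 M. For HA ⇌ H⁺ + A⁻, Ka = [H⁺][A⁻]/[HA] = [H⁺]² / ([HA]₀ − [H⁺]) = (1.202e-03)² / (0.025 − 1.202e-03) = 6.07e-05.

K_a = 6.07e-05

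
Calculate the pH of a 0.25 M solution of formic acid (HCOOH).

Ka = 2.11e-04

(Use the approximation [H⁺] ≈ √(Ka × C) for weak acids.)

[H⁺] = √(Ka × C) = √(2.11e-04 × 0.25) = 7.2629e-03. pH = -log(7.2629e-03)

pH = 2.14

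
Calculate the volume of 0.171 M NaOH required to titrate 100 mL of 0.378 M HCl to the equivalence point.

At equivalence: moles acid = moles base. moles HCl = 0.378 × 100/1000 = 0.0378 mol. V_base = moles / 0.171 × 1000 = 221.1 mL.

V_{base} = 221.1 mL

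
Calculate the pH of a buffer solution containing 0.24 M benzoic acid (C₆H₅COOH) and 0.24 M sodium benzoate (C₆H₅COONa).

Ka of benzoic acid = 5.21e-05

pKa = -log(5.21e-05) = 4.28. pH = pKa + log([A⁻]/[HA]) = 4.28 + log(0.24/0.24)

pH = 4.28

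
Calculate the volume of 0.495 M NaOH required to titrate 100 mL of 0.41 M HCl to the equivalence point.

At equivalence: moles acid = moles base. moles HCl = 0.41 × 100/1000 = 0.041 mol. V_base = moles / 0.495 × 1000 = 82.8 mL.

V_{base} = 82.8 mL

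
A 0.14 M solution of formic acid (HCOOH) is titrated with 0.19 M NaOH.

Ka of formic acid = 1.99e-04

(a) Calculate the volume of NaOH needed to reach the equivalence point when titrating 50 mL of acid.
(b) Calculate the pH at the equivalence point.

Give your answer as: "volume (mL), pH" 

moles acid = 0.14 × 50/1000 = 0.007 mol; V_base = moles/0.19 × 1000 = 36.8 mL. At equivalence only the conjugate base is present: [A⁻] = 0.007/0.087 = 8.0606e-02 M. Kb = Kw/Ka = 5.03e-11; [OH⁻] = √(Kb × [A⁻]) = 2.0126e-06; pOH = 5.70; pH = 14 - pOH = 8.30.

V = 36.8 mL, pH = 8.30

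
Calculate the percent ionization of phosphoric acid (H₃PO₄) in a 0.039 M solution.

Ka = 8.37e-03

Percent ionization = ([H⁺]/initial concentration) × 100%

Using Ka equilibrium: x² + Ka×x - Ka×C = 0. Solving: [H⁺] = 1.4361e-02. Percent = (1.4361e-02/0.039) × 100

Percent ionization = 36.8%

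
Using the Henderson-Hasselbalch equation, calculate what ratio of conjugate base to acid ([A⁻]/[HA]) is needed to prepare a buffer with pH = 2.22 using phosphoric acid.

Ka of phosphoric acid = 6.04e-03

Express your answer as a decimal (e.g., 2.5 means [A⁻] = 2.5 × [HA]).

pKa = -log(6.04e-03) = 2.2190. pH = pKa + log([A⁻]/[HA]), so log([A⁻]/[HA]) = pH − pKa = 2.22 − 2.2190 = 0.0010. [A⁻]/[HA] = 10^(0.0010) = 1.00

[A⁻]/[HA] = 1.00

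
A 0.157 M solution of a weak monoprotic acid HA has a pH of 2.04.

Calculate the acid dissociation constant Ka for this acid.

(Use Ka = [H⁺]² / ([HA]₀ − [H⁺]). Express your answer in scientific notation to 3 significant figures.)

[H⁺] = 10^(−pH) = 10^(−2.04) = 9.120e-03 M. For HA ⇌ H⁺ + A⁻, Ka = [H⁺][A⁻]/[HA] = [H⁺]² / ([HA]₀ − [H⁺]) = (9.120e-03)² / (0.157 − 9.120e-03) = 5.62e-04.

K_a = 5.62e-04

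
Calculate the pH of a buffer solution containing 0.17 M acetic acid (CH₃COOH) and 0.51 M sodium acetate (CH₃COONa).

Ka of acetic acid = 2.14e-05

pKa = -log(2.14e-05) = 4.67. pH = pKa + log([A⁻]/[HA]) = 4.67 + log(0.51/0.17)

pH = 5.15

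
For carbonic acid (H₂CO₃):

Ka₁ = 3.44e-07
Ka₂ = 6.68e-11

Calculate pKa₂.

pKa₂ = -log(Ka₂) = -log(6.68e-11) = 10.18.

pK_{a2} = 10.18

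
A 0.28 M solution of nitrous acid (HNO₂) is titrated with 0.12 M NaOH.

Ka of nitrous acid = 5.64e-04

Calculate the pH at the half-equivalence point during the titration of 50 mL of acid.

At half-equivalence [HA] = [A⁻], so Henderson-Hasselbalch gives pH = pKa = -log(5.64e-04) = 3.25.

pH = pKa = 3.25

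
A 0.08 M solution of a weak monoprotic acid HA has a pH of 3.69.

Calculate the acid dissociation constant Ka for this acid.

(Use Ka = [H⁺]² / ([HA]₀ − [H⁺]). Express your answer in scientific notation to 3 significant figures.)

[H⁺] = 10^(−pH) = 10^(−3.69) = 2.042e-04 M. For HA ⇌ H⁺ + A⁻, Ka = [H⁺][A⁻]/[HA] = [H⁺]² / ([HA]₀ − [H⁺]) = (2.042e-04)² / (0.08 − 2.042e-04) = 5.22e-07.

K_a = 5.22e-07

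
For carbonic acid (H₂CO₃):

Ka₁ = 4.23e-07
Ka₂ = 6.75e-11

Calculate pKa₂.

pKa₂ = -log(Ka₂) = -log(6.75e-11) = 10.17.

pK_{a2} = 10.17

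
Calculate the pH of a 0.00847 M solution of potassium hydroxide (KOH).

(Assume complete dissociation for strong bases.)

[OH⁻] = 0.00847 M for strong base. pOH = -log[OH⁻] = 2.07, pH = 14 - pOH

pH = 11.93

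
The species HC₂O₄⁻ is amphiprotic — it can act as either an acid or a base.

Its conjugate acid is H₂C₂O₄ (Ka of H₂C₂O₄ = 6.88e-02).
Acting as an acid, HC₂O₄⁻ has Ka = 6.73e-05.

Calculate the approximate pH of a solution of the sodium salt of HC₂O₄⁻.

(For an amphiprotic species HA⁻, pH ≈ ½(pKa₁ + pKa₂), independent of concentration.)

pKa₁ = -log(6.88e-02) = 1.16; pKa₂ = -log(6.73e-05) = 4.17. For an amphiprotic species, pH ≈ ½(pKa₁ + pKa₂) = ½(1.16 + 4.17) = 2.67.

pH = 2.67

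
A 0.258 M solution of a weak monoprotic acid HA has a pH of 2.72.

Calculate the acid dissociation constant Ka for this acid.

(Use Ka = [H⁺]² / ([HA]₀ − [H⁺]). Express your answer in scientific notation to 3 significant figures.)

[H⁺] = 10^(−pH) = 10^(−2.72) = 1.905e-03 M. For HA ⇌ H⁺ + A⁻, Ka = [H⁺][A⁻]/[HA] = [H⁺]² / ([HA]₀ − [H⁺]) = (1.905e-03)² / (0.258 − 1.905e-03) = 1.42e-05.

K_a = 1.42e-05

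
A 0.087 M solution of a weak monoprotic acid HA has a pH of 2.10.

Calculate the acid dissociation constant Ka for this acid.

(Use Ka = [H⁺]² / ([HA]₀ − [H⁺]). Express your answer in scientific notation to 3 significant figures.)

[H⁺] = 10^(−pH) = 10^(−2.10) = 7.943e-03 M. For HA ⇌ H⁺ + A⁻, Ka = [H⁺][A⁻]/[HA] = [H⁺]² / ([HA]₀ − [H⁺]) = (7.943e-03)² / (0.087 − 7.943e-03) = 7.98e-04.

K_a = 7.98e-04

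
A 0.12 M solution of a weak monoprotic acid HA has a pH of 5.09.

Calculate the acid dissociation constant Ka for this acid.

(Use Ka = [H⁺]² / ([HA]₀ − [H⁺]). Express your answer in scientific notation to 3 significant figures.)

[H⁺] = 10^(−pH) = 10^(−5.09) = 8.128e-06 M. For HA ⇌ H⁺ + A⁻, Ka = [H⁺][A⁻]/[HA] = [H⁺]² / ([HA]₀ − [H⁺]) = (8.128e-06)² / (0.12 − 8.128e-06) = 5.51e-10.

K_a = 5.51e-10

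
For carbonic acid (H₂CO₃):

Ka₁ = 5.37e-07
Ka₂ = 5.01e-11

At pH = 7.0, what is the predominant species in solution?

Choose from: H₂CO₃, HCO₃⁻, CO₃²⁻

pKa₁ = 6.27, pKa₂ = 10.30. For a polyprotic acid the predominant species crosses at each pKa: below pKa_n the protonated form dominates, above it the deprotonated form does. At pH = 7.0, the predominant species is HCO₃⁻.

HCO₃⁻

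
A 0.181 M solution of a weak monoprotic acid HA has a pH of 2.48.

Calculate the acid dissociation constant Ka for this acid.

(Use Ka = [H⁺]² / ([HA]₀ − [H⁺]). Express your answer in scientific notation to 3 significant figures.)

[H⁺] = 10^(−pH) = 10^(−2.48) = 3.311e-03 M. For HA ⇌ H⁺ + A⁻, Ka = [H⁺][A⁻]/[HA] = [H⁺]² / ([HA]₀ − [H⁺]) = (3.311e-03)² / (0.181 − 3.311e-03) = 6.17e-05.

K_a = 6.17e-05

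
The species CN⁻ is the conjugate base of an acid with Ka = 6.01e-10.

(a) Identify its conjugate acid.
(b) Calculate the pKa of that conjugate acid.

(a) The conjugate acid is formed by adding one H⁺ to CN⁻, giving HCN. (b) pKa = -log(Ka) = -log(6.01e-10) = 9.22.

Conjugate acid: HCN; pK_a = 9.22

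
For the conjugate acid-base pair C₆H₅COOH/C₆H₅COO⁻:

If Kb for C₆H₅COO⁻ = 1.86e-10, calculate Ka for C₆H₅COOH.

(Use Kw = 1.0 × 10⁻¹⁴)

For a conjugate pair Ka × Kb = Kw, so Ka = Kw/Kb = 1.0 × 10⁻¹⁴ / 1.86e-10 = 5.38e-05.

K_a = 5.38e-05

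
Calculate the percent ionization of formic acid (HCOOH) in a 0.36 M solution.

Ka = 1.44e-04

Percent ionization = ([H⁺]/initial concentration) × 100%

Using Ka equilibrium: x² + Ka×x - Ka×C = 0. Solving: [H⁺] = 7.1284e-03. Percent = (7.1284e-03/0.36) × 100

Percent ionization = 1.98%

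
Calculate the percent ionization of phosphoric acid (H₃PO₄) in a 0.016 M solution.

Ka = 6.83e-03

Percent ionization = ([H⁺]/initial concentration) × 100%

Using Ka equilibrium: x² + Ka×x - Ka×C = 0. Solving: [H⁺] = 7.5824e-03. Percent = (7.5824e-03/0.016) × 100

Percent ionization = 47.4%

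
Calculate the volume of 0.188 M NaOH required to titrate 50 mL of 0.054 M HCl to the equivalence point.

At equivalence: moles acid = moles base. moles HCl = 0.054 × 50/1000 = 0.0027 mol. V_base = moles / 0.188 × 1000 = 14.4 mL.

V_{base} = 14.4 mL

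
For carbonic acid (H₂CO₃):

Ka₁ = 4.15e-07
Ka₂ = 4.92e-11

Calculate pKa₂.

pKa₂ = -log(Ka₂) = -log(4.92e-11) = 10.31.

pK_{a2} = 10.31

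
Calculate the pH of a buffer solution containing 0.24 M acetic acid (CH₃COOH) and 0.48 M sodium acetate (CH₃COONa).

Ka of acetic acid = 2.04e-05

pKa = -log(2.04e-05) = 4.69. pH = pKa + log([A⁻]/[HA]) = 4.69 + log(0.48/0.24)

pH = 4.99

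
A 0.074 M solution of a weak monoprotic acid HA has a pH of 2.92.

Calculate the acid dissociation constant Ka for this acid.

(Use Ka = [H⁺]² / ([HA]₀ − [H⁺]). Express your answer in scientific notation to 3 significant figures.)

[H⁺] = 10^(−pH) = 10^(−2.92) = 1.202e-03 M. For HA ⇌ H⁺ + A⁻, Ka = [H⁺][A⁻]/[HA] = [H⁺]² / ([HA]₀ − [H⁺]) = (1.202e-03)² / (0.074 − 1.202e-03) = 1.99e-05.

K_a = 1.99e-05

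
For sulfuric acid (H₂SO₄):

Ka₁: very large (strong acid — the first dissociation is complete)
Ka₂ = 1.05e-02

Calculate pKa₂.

pKa₂ = -log(Ka₂) = -log(1.05e-02) = 1.98.

pK_{a2} = 1.98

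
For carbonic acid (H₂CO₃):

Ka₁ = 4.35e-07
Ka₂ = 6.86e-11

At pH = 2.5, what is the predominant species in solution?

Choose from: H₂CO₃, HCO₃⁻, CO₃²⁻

pKa₁ = 6.36, pKa₂ = 10.16. For a polyprotic acid the predominant species crosses at each pKa: below pKa_n the protonated form dominates, above it the deprotonated form does. At pH = 2.5, the predominant species is H₂CO₃.

H₂CO₃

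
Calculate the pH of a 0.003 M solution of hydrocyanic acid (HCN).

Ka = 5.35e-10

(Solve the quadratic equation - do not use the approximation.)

x² + Ka×x - Ka×C = 0. Using quadratic formula: [H⁺] = 1.2666e-06

pH = 5.90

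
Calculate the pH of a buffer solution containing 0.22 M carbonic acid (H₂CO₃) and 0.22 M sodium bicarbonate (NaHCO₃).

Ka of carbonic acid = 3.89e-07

pKa = -log(3.89e-07) = 6.41. pH = pKa + log([A⁻]/[HA]) = 6.41 + log(0.22/0.22)

pH = 6.41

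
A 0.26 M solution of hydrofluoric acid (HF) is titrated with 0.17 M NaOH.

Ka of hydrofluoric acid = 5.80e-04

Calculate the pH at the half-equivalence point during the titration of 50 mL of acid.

At half-equivalence [HA] = [A⁻], so Henderson-Hasselbalch gives pH = pKa = -log(5.80e-04) = 3.24.

pH = pKa = 3.24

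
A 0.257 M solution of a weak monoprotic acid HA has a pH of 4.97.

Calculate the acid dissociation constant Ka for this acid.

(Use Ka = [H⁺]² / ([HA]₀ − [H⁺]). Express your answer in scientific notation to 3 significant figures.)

[H⁺] = 10^(−pH) = 10^(−4.97) = 1.072e-05 M. For HA ⇌ H⁺ + A⁻, Ka = [H⁺][A⁻]/[HA] = [H⁺]² / ([HA]₀ − [H⁺]) = (1.072e-05)² / (0.257 − 1.072e-05) = 4.47e-10.

K_a = 4.47e-10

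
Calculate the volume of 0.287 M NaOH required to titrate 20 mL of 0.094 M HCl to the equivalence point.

At equivalence: moles acid = moles base. moles HCl = 0.094 × 20/1000 = 0.00188 mol. V_base = moles / 0.287 × 1000 = 6.6 mL.

V_{base} = 6.6 mL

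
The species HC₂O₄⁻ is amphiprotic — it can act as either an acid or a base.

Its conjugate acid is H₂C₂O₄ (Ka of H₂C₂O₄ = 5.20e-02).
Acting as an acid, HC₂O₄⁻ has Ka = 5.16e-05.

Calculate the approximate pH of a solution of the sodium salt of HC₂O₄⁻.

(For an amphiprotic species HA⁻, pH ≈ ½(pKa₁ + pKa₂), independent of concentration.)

pKa₁ = -log(5.20e-02) = 1.28; pKa₂ = -log(5.16e-05) = 4.29. For an amphiprotic species, pH ≈ ½(pKa₁ + pKa₂) = ½(1.28 + 4.29) = 2.79.

pH = 2.79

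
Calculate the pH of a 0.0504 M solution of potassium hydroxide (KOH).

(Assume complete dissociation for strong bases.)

[OH⁻] = 0.0504 M for strong base. pOH = -log[OH⁻] = 1.30, pH = 14 - pOH

pH = 12.70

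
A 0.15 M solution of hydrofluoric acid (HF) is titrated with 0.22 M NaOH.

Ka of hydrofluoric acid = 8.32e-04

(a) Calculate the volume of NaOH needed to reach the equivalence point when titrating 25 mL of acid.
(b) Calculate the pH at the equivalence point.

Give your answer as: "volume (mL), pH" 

moles acid = 0.15 × 25/1000 = 0.00375 mol; V_base = moles/0.22 × 1000 = 17.0 mL. At equivalence only the conjugate base is present: [A⁻] = 0.00375/0.042 = 8.9189e-02 M. Kb = Kw/Ka = 1.20e-11; [OH⁻] = √(Kb × [A⁻]) = 1.0354e-06; pOH = 5.98; pH = 14 - pOH = 8.02.

V = 17.0 mL, pH = 8.02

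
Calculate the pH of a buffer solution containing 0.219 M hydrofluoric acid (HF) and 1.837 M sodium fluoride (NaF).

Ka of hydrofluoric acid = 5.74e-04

pKa = -log(5.74e-04) = 3.24. pH = pKa + log([A⁻]/[HA]) = 3.24 + log(1.837/0.219)

pH = 4.16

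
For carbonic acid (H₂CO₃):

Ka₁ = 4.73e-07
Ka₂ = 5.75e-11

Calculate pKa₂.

pKa₂ = -log(Ka₂) = -log(5.75e-11) = 10.24.

pK_{a2} = 10.24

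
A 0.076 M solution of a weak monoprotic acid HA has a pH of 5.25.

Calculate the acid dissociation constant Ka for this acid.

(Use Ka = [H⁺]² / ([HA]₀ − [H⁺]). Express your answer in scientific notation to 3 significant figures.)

[H⁺] = 10^(−pH) = 10^(−5.25) = 5.623e-06 M. For HA ⇌ H⁺ + A⁻, Ka = [H⁺][A⁻]/[HA] = [H⁺]² / ([HA]₀ − [H⁺]) = (5.623e-06)² / (0.076 − 5.623e-06) = 4.16e-10.

K_a = 4.16e-10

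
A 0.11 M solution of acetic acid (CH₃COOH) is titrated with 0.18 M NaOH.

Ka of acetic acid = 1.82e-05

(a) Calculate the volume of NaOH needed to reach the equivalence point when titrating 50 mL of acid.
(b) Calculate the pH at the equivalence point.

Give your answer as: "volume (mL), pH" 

moles acid = 0.11 × 50/1000 = 0.0055 mol; V_base = moles/0.18 × 1000 = 30.6 mL. At equivalence only the conjugate base is present: [A⁻] = 0.0055/0.081 = 6.8276e-02 M. Kb = Kw/Ka = 5.49e-10; [OH⁻] = √(Kb × [A⁻]) = 6.1249e-06; pOH = 5.21; pH = 14 - pOH = 8.79.

V = 30.6 mL, pH = 8.79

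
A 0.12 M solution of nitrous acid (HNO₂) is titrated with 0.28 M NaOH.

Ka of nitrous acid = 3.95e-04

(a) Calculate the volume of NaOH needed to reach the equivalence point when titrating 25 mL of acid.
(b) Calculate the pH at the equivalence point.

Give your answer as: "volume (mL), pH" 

moles acid = 0.12 × 25/1000 = 0.003 mol; V_base = moles/0.28 × 1000 = 10.7 mL. At equivalence only the conjugate base is present: [A⁻] = 0.003/0.036 = 8.4000e-02 M. Kb = Kw/Ka = 2.53e-11; [OH⁻] = √(Kb × [A⁻]) = 1.4583e-06; pOH = 5.84; pH = 14 - pOH = 8.16.

V = 10.7 mL, pH = 8.16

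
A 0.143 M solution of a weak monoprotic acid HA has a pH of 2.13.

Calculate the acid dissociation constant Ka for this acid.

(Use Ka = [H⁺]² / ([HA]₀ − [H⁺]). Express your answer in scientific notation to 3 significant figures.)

[H⁺] = 10^(−pH) = 10^(−2.13) = 7.413e-03 M. For HA ⇌ H⁺ + A⁻, Ka = [H⁺][A⁻]/[HA] = [H⁺]² / ([HA]₀ − [H⁺]) = (7.413e-03)² / (0.143 − 7.413e-03) = 4.05e-04.

K_a = 4.05e-04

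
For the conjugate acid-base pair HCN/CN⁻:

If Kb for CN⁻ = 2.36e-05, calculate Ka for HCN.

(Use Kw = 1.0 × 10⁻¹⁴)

For a conjugate pair Ka × Kb = Kw, so Ka = Kw/Kb = 1.0 × 10⁻¹⁴ / 2.36e-05 = 4.24e-10.

K_a = 4.24e-10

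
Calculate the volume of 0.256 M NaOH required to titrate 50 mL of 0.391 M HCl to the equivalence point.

At equivalence: moles acid = moles base. moles HCl = 0.391 × 50/1000 = 0.01955 mol. V_base = moles / 0.256 × 1000 = 76.4 mL.

V_{base} = 76.4 mL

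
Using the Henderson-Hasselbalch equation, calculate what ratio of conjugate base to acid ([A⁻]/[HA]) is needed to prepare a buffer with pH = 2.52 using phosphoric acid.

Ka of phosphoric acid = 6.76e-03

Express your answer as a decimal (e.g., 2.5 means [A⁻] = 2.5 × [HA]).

pKa = -log(6.76e-03) = 2.1701. pH = pKa + log([A⁻]/[HA]), so log([A⁻]/[HA]) = pH − pKa = 2.52 − 2.1701 = 0.3499. [A⁻]/[HA] = 10^(0.3499) = 2.24

[A⁻]/[HA] = 2.24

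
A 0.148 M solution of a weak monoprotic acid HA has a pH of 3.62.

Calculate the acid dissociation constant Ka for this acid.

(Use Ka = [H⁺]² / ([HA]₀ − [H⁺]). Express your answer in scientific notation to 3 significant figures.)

[H⁺] = 10^(−pH) = 10^(−3.62) = 2.399e-04 M. For HA ⇌ H⁺ + A⁻, Ka = [H⁺][A⁻]/[HA] = [H⁺]² / ([HA]₀ − [H⁺]) = (2.399e-04)² / (0.148 − 2.399e-04) = 3.89e-07.

K_a = 3.89e-07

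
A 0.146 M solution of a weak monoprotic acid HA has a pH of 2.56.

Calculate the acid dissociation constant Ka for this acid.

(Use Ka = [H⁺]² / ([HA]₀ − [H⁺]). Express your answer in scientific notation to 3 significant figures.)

[H⁺] = 10^(−pH) = 10^(−2.56) = 2.754e-03 M. For HA ⇌ H⁺ + A⁻, Ka = [H⁺][A⁻]/[HA] = [H⁺]² / ([HA]₀ − [H⁺]) = (2.754e-03)² / (0.146 − 2.754e-03) = 5.30e-05.

K_a = 5.30e-05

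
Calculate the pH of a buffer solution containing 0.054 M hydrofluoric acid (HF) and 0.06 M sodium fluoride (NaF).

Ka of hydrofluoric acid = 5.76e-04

pKa = -log(5.76e-04) = 3.24. pH = pKa + log([A⁻]/[HA]) = 3.24 + log(0.06/0.054)

pH = 3.29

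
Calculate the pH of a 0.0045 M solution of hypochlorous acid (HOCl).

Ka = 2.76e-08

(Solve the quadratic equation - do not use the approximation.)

x² + Ka×x - Ka×C = 0. Using quadratic formula: [H⁺] = 1.1131e-05

pH = 4.95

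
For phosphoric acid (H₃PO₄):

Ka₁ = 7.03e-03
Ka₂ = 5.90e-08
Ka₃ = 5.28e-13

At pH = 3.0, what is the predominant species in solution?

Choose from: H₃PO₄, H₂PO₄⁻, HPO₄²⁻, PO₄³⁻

pKa₁ = 2.15, pKa₂ = 7.23, pKa₃ = 12.28. For a polyprotic acid the predominant species crosses at each pKa: below pKa_n the protonated form dominates, above it the deprotonated form does. At pH = 3.0, the predominant species is H₂PO₄⁻.

H₂PO₄⁻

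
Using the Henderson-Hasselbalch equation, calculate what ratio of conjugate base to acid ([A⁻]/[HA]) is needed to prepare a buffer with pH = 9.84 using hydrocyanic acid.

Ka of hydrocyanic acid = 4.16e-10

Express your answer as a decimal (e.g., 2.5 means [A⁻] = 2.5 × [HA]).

pKa = -log(4.16e-10) = 9.3809. pH = pKa + log([A⁻]/[HA]), so log([A⁻]/[HA]) = pH − pKa = 9.84 − 9.3809 = 0.4591. [A⁻]/[HA] = 10^(0.4591) = 2.88

[A⁻]/[HA] = 2.88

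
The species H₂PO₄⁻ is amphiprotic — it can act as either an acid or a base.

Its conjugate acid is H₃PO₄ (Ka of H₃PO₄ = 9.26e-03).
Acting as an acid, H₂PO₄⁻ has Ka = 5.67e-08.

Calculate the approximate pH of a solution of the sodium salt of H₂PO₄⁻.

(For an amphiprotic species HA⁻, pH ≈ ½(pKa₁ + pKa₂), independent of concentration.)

pKa₁ = -log(9.26e-03) = 2.03; pKa₂ = -log(5.67e-08) = 7.25. For an amphiprotic species, pH ≈ ½(pKa₁ + pKa₂) = ½(2.03 + 7.25) = 4.64.

pH = 4.64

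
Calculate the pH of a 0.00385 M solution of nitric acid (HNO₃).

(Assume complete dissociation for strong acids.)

[H⁺] = 0.00385 M for strong acid. pH = -log[H⁺] = -log(0.00385)

pH = 2.41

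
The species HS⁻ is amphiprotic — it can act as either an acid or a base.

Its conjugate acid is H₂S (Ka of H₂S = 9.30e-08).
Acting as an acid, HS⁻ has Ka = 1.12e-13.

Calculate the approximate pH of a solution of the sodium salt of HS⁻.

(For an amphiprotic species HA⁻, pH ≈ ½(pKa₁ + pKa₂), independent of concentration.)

pKa₁ = -log(9.30e-08) = 7.03; pKa₂ = -log(1.12e-13) = 12.95. For an amphiprotic species, pH ≈ ½(pKa₁ + pKa₂) = ½(7.03 + 12.95) = 9.99.

pH = 9.99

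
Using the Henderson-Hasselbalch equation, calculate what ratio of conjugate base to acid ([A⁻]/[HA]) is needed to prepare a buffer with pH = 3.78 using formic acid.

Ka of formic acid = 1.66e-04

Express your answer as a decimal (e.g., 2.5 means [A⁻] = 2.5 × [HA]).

pKa = -log(1.66e-04) = 3.7799. pH = pKa + log([A⁻]/[HA]), so log([A⁻]/[HA]) = pH − pKa = 3.78 − 3.7799 = 0.0001. [A⁻]/[HA] = 10^(0.0001) = 1.00

[A⁻]/[HA] = 1.00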